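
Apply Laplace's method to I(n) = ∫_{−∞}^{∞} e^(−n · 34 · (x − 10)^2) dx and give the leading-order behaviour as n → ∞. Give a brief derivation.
I(n) = sqrt(π/(34n))

Here φ(x) = 34 · (x − 10)^2 has its unique minimum at x* = 10 with φ(x*) = 0 and φ''(x*) = 68. Laplace's method gives
  I(n) ~ e^(−n φ(x*)) · sqrt(2π / (n · φ''(x*))) = sqrt(2π / (68n)) = sqrt(π/(34n)).
This is exact: substituting u = (x − 10)·sqrt(34n) gives I(n) = (1/sqrt(34n)) ∫_{−∞}^{∞} e^(−u^2) du = sqrt(π/(34n)).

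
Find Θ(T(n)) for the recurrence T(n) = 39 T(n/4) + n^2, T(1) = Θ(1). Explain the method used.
T(n) = Θ(n^(log_4 39))

Master theorem: compare f(n) = n^2 to n^(log_4 39) where log_4 39 ≈ 2.643. Since 2 < log_4 39, we have f(n) = O(n^(log_4 39 − ε)) for some ε > 0 — Case 1. Hence T(n) = Θ(n^(log_4 39)).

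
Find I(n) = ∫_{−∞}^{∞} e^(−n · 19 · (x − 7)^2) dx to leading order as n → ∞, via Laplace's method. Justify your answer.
I(n) = sqrt(π/(19n))

Here φ(x) = 19 · (x − 7)^2 has its unique minimum at x* = 7 with φ(x*) = 0 and φ''(x*) = 38. Laplace's method gives
  I(n) ~ e^(−n φ(x*)) · sqrt(2π / (n · φ''(x*))) = sqrt(2π / (38n)) = sqrt(π/(19n)).
This is exact: substituting u = (x − 7)·sqrt(19n) gives I(n) = (1/sqrt(19n)) ∫_{−∞}^{∞} e^(−u^2) du = sqrt(π/(19n)).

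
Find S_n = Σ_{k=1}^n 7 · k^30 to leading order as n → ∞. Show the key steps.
S_n ~ 7 · n^31 / 31

By integral comparison (Euler-Maclaurin), Σ_{k=1}^n 7 · k^30 = 7 · ∫_0^n x^30 dx + O(n^30) = 7 · n^31/31 + O(n^30). (Equivalently, Faulhaber's formula gives the same leading term.)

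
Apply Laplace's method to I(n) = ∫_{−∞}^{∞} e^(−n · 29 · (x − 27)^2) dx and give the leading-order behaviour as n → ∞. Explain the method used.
I(n) = sqrt(π/(29n))

Here φ(x) = 29 · (x − 27)^2 has its unique minimum at x* = 27 with φ(x*) = 0 and φ''(x*) = 58. Laplace's method gives
  I(n) ~ e^(−n φ(x*)) · sqrt(2π / (n · φ''(x*))) = sqrt(2π / (58n)) = sqrt(π/(29n)).
This is exact: substituting u = (x − 27)·sqrt(29n) gives I(n) = (1/sqrt(29n)) ∫_{−∞}^{∞} e^(−u^2) du = sqrt(π/(29n)).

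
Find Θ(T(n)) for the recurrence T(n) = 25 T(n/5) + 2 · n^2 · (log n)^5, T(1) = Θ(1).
T(n) = Θ(n^2 · (log n)^6)

Here log_5 25 = 2 and f(n) = 2 · n^2 · (log n)^5 = Θ(n^(log_5 25) · (log n)^5). This is the extended Case 2 of the master theorem (f matches the critical exponent up to log factors), giving T(n) = Θ(n^(log_5 25) · (log n)^(5+1)) = Θ(n^2 · (log n)^6).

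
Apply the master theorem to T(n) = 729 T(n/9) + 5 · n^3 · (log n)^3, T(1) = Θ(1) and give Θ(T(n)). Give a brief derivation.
T(n) = Θ(n^3 · (log n)^4)

Here log_9 729 = 3 and f(n) = 5 · n^3 · (log n)^3 = Θ(n^(log_9 729) · (log n)^3). This is the extended Case 2 of the master theorem (f matches the critical exponent up to log factors), giving T(n) = Θ(n^(log_9 729) · (log n)^(3+1)) = Θ(n^3 · (log n)^4).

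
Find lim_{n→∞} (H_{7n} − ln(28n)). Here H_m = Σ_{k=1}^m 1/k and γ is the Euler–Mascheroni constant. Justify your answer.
lim = −ln 4 + γ

By Euler-Maclaurin, H_m = ln m + γ + O(1/m). So
  H_{7n} − ln(28n) = ln(7n) + γ − ln(28n) + O(1/n)
                       = ln(7/28) + γ + O(1/n).
Hence the limit is ln(7/28) + γ (= −ln 4).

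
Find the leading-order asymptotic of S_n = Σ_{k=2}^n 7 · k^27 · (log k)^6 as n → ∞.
S_n ~ n^28 · (log n)^6 / 4

By integral comparison, S_n = ∫_1^n 7 · x^27 · (log x)^6 dx + O(n^27 · (log n)^6). For the integral, the leading term of ∫_1^n x^27 (log x)^6 dx is n^28/28 · (log n)^6 (by repeated integration by parts; each step lowers the log-exponent and produces a relatively O(1/log n) correction). Hence S_n ~ n^28 · (log n)^6 / 4.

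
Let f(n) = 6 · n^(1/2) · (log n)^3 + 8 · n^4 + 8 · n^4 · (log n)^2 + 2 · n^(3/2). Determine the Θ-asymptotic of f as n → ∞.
f(n) ∈ Θ(n^4 · (log n)^2)

Compare the terms by growth order. For large n, n^a · (log n)^b dominates n^a' · (log n)^b' iff a > a', or (a = a' and b > b'). Ranking the 4 terms shows the dominant one is 8 · n^4 · (log n)^2. Hence f(n) ∈ Θ(n^4 · (log n)^2).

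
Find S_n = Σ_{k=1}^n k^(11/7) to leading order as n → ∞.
S_n ~ (7/18) · n^(18/7)

Integral comparison: Σ_{k=1}^n k^(11/7) = ∫_0^n x^(11/7) dx + O(n^(11/7)). The integral is n^(1 + 11/7) / (1 + 11/7) = n^((11+7)/7) / ((11+7)/7) = (7/18) · n^(18/7).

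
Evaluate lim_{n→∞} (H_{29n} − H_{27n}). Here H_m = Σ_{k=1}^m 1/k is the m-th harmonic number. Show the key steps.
lim = ln(29/27)

Euler-Maclaurin gives H_m = ln m + γ + 1/(2m) + O(1/m^2). The γ and O(1/m) terms cancel in the difference:
  H_{29n} − H_{27n} = ln(29n) − ln(27n) + O(1/n) = ln(29/27) + O(1/n).
Hence the limit is ln(29/27).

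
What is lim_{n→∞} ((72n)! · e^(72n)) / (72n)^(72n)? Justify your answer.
lim = ∞

Stirling: (72n)! ~ sqrt(2π·72n) · (72n/e)^(72n). Hence
  (72n)! · e^(72n) / (72n)^(72n) ~ sqrt(2π·72n) = sqrt(2π·72) · sqrt(n) → ∞.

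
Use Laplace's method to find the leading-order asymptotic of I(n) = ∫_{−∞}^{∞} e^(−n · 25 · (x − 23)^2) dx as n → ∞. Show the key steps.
I(n) = sqrt(π/(25n))

Here φ(x) = 25 · (x − 23)^2 has its unique minimum at x* = 23 with φ(x*) = 0 and φ''(x*) = 50. Laplace's method gives
  I(n) ~ e^(−n φ(x*)) · sqrt(2π / (n · φ''(x*))) = sqrt(2π / (50n)) = sqrt(π/(25n)).
This is exact: substituting u = (x − 23)·sqrt(25n) gives I(n) = (1/sqrt(25n)) ∫_{−∞}^{∞} e^(−u^2) du = sqrt(π/(25n)).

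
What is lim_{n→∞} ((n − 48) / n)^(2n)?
lim = e^(−96)

Rewrite as (1 − 48/n)^(2n). By the standard limit (1 + x/n)^n → e^x, we have (1 − 48/n)^n → e^(−48), and raising to the 2nd power gives e^(−96).
More precisely, ln[(1 − 48/n)^(2n)] = 2n · ln(1 − 48/n) = 2n · (-48/n + O(1/n^2)) = -96 + O(1/n) → -96.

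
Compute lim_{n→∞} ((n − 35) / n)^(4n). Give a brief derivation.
lim = e^(−140)

Rewrite as (1 − 35/n)^(4n). By the standard limit (1 + x/n)^n → e^x, we have (1 − 35/n)^n → e^(−35), and raising to the 4th power gives e^(−140).
More precisely, ln[(1 − 35/n)^(4n)] = 4n · ln(1 − 35/n) = 4n · (-35/n + O(1/n^2)) = -140 + O(1/n) → -140.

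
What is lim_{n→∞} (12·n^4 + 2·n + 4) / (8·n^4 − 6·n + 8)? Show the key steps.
lim = 12/8 = 3/2

For large n the leading n^4 terms dominate both numerator and denominator. Dividing top and bottom by n^4, every other term tends to 0, leaving 12/8 = 3/2.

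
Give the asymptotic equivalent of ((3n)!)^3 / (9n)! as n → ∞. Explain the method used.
((3n)!)^3/(9n)! ~ ((2π·3n)^(2/2) / sqrt(3)) · 3^(−3·3n)  →  0

Write N = 3n. Stirling: N! ~ sqrt(2π N)(N/e)^N and (3N)! ~ sqrt(2π·3N)·(3N/e)^(3N).
  (N!)^3/(3N)! ~ (2π N)^(3/2) (N/e)^(3N) / [sqrt(2π·3N) (3N/e)^(3N)]
     = (2π N)^(3/2) / sqrt(2π·3N) · (N/(3N))^(3N)
     = (2π N)^((3−1)/2) / sqrt(3) · 3^(−3N).
Since 3^3 > 1, the factor 3^(−3N) decays exponentially, so the ratio → 0. Substituting N = 3n gives the stated form.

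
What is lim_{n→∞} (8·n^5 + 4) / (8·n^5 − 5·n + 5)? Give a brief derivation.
lim = 8/8 = 1

For large n the leading n^5 terms dominate both numerator and denominator. Dividing top and bottom by n^5, every other term tends to 0, leaving 8/8 = 1.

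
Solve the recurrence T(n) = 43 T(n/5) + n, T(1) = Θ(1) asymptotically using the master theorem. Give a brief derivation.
T(n) = Θ(n^(log_5 43))

Master theorem: compare f(n) = n to n^(log_5 43) where log_5 43 ≈ 2.337. Since 1 < log_5 43, we have f(n) = O(n^(log_5 43 − ε)) for some ε > 0 — Case 1. Hence T(n) = Θ(n^(log_5 43)).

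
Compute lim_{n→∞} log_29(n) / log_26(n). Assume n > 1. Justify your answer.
lim = ln(26) / ln(29) = log_29(26)

Change of base: log_29(n) = ln n / ln 29 and log_26(n) = ln n / ln 26. The ratio is (ln n / ln 29) · (ln 26 / ln n) = ln 26 / ln 29, a constant independent of n. So the limit is ln 26 / ln 29 = log_29(26).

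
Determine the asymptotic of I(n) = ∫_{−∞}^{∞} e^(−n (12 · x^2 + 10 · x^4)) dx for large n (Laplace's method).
I(n) ~ sqrt(π/(12n))

φ(x) = 12 · x^2 + 10 · x^4 has its unique global minimum at x* = 0 (since φ'(x) = 24x + 40x^3 = 0 only at x = 0 for real x with both coefficients positive, and φ → ∞ as |x| → ∞). At x* = 0, φ(0) = 0 and φ''(0) = 24. Laplace's method then gives
  I(n) ~ sqrt(2π / (n · φ''(0))) · e^(−n φ(0)) = sqrt(2π / (24n)) = sqrt(π/(12n)).
The 10 · x^4 term contributes only at subleading order (an O(1/n) relative correction).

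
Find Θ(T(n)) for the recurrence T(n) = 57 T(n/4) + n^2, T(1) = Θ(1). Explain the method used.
T(n) = Θ(n^(log_4 57))

Master theorem: compare f(n) = n^2 to n^(log_4 57) where log_4 57 ≈ 2.916. Since 2 < log_4 57, we have f(n) = O(n^(log_4 57 − ε)) for some ε > 0 — Case 1. Hence T(n) = Θ(n^(log_4 57)).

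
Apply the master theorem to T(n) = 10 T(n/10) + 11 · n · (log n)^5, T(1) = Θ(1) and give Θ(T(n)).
T(n) = Θ(n · (log n)^6)

Here log_10 10 = 1 and f(n) = 11 · n · (log n)^5 = Θ(n^(log_10 10) · (log n)^5). This is the extended Case 2 of the master theorem (f matches the critical exponent up to log factors), giving T(n) = Θ(n^(log_10 10) · (log n)^(5+1)) = Θ(n · (log n)^6).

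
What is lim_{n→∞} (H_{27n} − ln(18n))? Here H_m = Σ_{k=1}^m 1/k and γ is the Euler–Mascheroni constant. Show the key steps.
lim = ln(3/2) + γ

By Euler-Maclaurin, H_m = ln m + γ + O(1/m). So
  H_{27n} − ln(18n) = ln(27n) + γ − ln(18n) + O(1/n)
                       = ln(27/18) + γ + O(1/n).
Hence the limit is ln(27/18) + γ (= ln(3/2)).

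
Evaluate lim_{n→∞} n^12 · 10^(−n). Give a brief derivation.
lim = 0

Exponentials with base > 1 dominate every fixed polynomial: for any fixed c, n^c / 10^n → 0 as n → ∞ (e.g. by the ratio test, or by writing 10^n = e^(n ln 10) and noting e^(n ln 10) / n^c → ∞). Hence n^12 · 10^(−n) = n^12 / 10^n → 0.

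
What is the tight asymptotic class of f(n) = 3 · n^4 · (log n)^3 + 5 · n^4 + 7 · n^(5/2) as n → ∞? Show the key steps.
f(n) ∈ Θ(n^4 · (log n)^3)

Compare the terms by growth order. For large n, n^a · (log n)^b dominates n^a' · (log n)^b' iff a > a', or (a = a' and b > b'). Ranking the 3 terms shows the dominant one is 3 · n^4 · (log n)^3. Hence f(n) ∈ Θ(n^4 · (log n)^3).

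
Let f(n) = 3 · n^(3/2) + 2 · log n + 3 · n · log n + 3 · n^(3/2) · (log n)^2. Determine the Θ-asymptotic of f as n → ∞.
f(n) ∈ Θ(n^(3/2) · (log n)^2)

Compare the terms by growth order. For large n, n^a · (log n)^b dominates n^a' · (log n)^b' iff a > a', or (a = a' and b > b'). Ranking the 4 terms shows the dominant one is 3 · n^(3/2) · (log n)^2. Hence f(n) ∈ Θ(n^(3/2) · (log n)^2).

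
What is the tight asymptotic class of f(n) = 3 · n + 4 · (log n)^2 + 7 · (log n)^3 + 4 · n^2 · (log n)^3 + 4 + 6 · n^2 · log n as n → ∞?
f(n) ∈ Θ(n^2 · (log n)^3)

Compare the terms by growth order. For large n, n^a · (log n)^b dominates n^a' · (log n)^b' iff a > a', or (a = a' and b > b'). Ranking the 6 terms shows the dominant one is 4 · n^2 · (log n)^3. Hence f(n) ∈ Θ(n^2 · (log n)^3).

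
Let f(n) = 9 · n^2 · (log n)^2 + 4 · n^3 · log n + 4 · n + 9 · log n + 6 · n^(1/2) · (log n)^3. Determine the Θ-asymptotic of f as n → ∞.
f(n) ∈ Θ(n^3 · log n)

Compare the terms by growth order. For large n, n^a · (log n)^b dominates n^a' · (log n)^b' iff a > a', or (a = a' and b > b'). Ranking the 5 terms shows the dominant one is 4 · n^3 · log n. Hence f(n) ∈ Θ(n^3 · log n).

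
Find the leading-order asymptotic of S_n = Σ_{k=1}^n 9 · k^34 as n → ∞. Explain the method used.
S_n ~ 9 · n^35 / 35

By integral comparison (Euler-Maclaurin), Σ_{k=1}^n 9 · k^34 = 9 · ∫_0^n x^34 dx + O(n^34) = 9 · n^35/35 + O(n^34). (Equivalently, Faulhaber's formula gives the same leading term.)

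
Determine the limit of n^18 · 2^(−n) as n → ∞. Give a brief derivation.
lim = 0

Exponentials with base > 1 dominate every fixed polynomial: for any fixed c, n^c / 2^n → 0 as n → ∞ (e.g. by the ratio test, or by writing 2^n = e^(n ln 2) and noting e^(n ln 2) / n^c → ∞). Hence n^18 · 2^(−n) = n^18 / 2^n → 0.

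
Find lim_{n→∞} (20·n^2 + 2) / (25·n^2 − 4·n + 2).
lim = 20/25 = 4/5

For large n the leading n^2 terms dominate both numerator and denominator. Dividing top and bottom by n^2, every other term tends to 0, leaving 20/25 = 4/5.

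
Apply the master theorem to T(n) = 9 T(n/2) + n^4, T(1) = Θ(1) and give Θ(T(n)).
T(n) = Θ(n^4)

log_2 9 ≈ 3.170. f(n) = n^4 dominates n^(log_2 9) since 4 > 3.170, and the regularity condition a·f(n/b) = 9·(n/2)^4 = (9/16)·n^4 ≤ c·f(n) holds with c = 9/16 ≈ 0.562 < 1. So this is Case 3: T(n) = Θ(f(n)) = Θ(n^4).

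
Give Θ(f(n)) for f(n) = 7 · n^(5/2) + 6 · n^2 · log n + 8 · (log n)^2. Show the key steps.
f(n) ∈ Θ(n^(5/2))

Compare the terms by growth order. For large n, n^a · (log n)^b dominates n^a' · (log n)^b' iff a > a', or (a = a' and b > b'). Ranking the 3 terms shows the dominant one is 7 · n^(5/2). Hence f(n) ∈ Θ(n^(5/2)).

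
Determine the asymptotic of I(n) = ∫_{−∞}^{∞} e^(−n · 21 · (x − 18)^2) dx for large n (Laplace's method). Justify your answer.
I(n) = sqrt(π/(21n))

Here φ(x) = 21 · (x − 18)^2 has its unique minimum at x* = 18 with φ(x*) = 0 and φ''(x*) = 42. Laplace's method gives
  I(n) ~ e^(−n φ(x*)) · sqrt(2π / (n · φ''(x*))) = sqrt(2π / (42n)) = sqrt(π/(21n)).
This is exact: substituting u = (x − 18)·sqrt(21n) gives I(n) = (1/sqrt(21n)) ∫_{−∞}^{∞} e^(−u^2) du = sqrt(π/(21n)).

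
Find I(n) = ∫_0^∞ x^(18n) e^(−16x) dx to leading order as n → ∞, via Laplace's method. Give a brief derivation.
I(n) ~ (sqrt(2π·18n) / 16) · (18n/(16e))^(18n)

Write the integrand as exp(18n ln x − 16x) and set f(x) = 18n ln x − 16x. Then f'(x) = 18n/x − 16 = 0 at x* = 18n/16, and f''(x*) = −18n/x*^2 = −16^2/(18n). Laplace's method (interior maximum) gives
  I(n) ~ e^(f(x*)) · sqrt(2π / |f''(x*)|)
        = exp(18n ln(18n/16) − 18n) · sqrt(2π · 18n / 16^2)
        = (18n/16)^(18n) e^(−18n) · sqrt(2π·18n) / 16
        = (sqrt(2π·18n) / 16) · (18n/(16e))^(18n).
This matches Γ(18n+1)/16^(18n+1) with Stirling applied to Γ.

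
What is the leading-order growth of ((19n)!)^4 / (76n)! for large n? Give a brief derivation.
((19n)!)^4/(76n)! ~ ((2π·19n)^(3/2) / 2) · 4^(−4·19n)  →  0

Write N = 19n. Stirling: N! ~ sqrt(2π N)(N/e)^N and (4N)! ~ sqrt(2π·4N)·(4N/e)^(4N).
  (N!)^4/(4N)! ~ (2π N)^(4/2) (N/e)^(4N) / [sqrt(2π·4N) (4N/e)^(4N)]
     = (2π N)^(4/2) / sqrt(2π·4N) · (N/(4N))^(4N)
     = (2π N)^((4−1)/2) / 2 · 4^(−4N).
Since 4^4 > 1, the factor 4^(−4N) decays exponentially, so the ratio → 0. Substituting N = 19n gives the stated form.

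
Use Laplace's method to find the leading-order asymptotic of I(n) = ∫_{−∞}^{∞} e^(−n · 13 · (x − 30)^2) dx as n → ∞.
I(n) = sqrt(π/(13n))

Here φ(x) = 13 · (x − 30)^2 has its unique minimum at x* = 30 with φ(x*) = 0 and φ''(x*) = 26. Laplace's method gives
  I(n) ~ e^(−n φ(x*)) · sqrt(2π / (n · φ''(x*))) = sqrt(2π / (26n)) = sqrt(π/(13n)).
This is exact: substituting u = (x − 30)·sqrt(13n) gives I(n) = (1/sqrt(13n)) ∫_{−∞}^{∞} e^(−u^2) du = sqrt(π/(13n)).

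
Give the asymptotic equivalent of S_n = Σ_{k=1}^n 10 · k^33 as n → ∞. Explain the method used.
S_n ~ 5 · n^34 / 17

By integral comparison (Euler-Maclaurin), Σ_{k=1}^n 10 · k^33 = 10 · ∫_0^n x^33 dx + O(n^33) = 10 · n^34/34 = 5 · n^34 / 17 + O(n^33). (Equivalently, Faulhaber's formula gives the same leading term.)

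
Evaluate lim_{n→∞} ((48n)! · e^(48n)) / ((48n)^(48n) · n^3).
lim = 0

Stirling: (48n)! ~ sqrt(2π·48n) · (48n/e)^(48n). Hence
  (48n)! · e^(48n) / (48n)^(48n) ~ sqrt(2π·48n).
Dividing by n^3: sqrt(2π·48n) / n^3 = sqrt(2π·48) · n^((1−6)/2), so the expression behaves like sqrt(2π·48) · n^((1−6)/2) → 0.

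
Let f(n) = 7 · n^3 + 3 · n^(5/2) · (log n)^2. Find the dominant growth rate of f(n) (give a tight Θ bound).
f(n) ∈ Θ(n^3)

Compare the terms by growth order. For large n, n^a · (log n)^b dominates n^a' · (log n)^b' iff a > a', or (a = a' and b > b'). Ranking the 2 terms shows the dominant one is 7 · n^3. Hence f(n) ∈ Θ(n^3).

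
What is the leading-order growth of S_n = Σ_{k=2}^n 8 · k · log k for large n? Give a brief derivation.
S_n ~ 4 · n^2 log n − 2 · n^2

By integral comparison, S_n = ∫_1^n 8 · x · log x dx + O(n · log n). For the integral, ∫ x^1 log x dx = n^2 log n / 2 − n^2/4 (integration by parts). Hence S_n ~ 4 · n^2 log n − 2 · n^2.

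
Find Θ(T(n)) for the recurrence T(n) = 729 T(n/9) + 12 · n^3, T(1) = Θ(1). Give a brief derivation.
T(n) = Θ(n^3 log n)

log_9 729 = 3, and f(n) = 12 · n^3 = Θ(n^(log_9 729)). This is Case 2 of the master theorem: T(n) = Θ(f(n) · log n) = Θ(n^3 log n).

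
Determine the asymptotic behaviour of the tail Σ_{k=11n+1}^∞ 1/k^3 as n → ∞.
Σ_{k>11n} 1/k^3 ~ 1/(2 · (11n)^2)

Compare to the integral: ∫_{11n}^∞ x^(−3) dx = [−x^(−2)/2]_{11n}^∞ = 1/((3−1)·(11n)^2). Euler-Maclaurin then gives
  Σ_{k>11n} 1/k^3 = ∫_{11n}^∞ dx/x^3 − 1/(2·(11n)^3) + O(1/(11n)^4).
(Equivalently this is ζ(3) − Σ_{k≤11n} 1/k^3.)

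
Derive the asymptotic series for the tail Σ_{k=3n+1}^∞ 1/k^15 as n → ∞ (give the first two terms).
Σ_{k>3n} 1/k^15 = 1/(14 · (3n)^14) − 1/(2 · (3n)^15) + O(1/(3n)^16)

Compare to the integral: ∫_{3n}^∞ x^(−15) dx = [−x^(−14)/14]_{3n}^∞ = 1/((15−1)·(3n)^14). The Euler-Maclaurin correction adds −f(3n)/2 = −1/(2·(3n)^15). Euler-Maclaurin then gives
  Σ_{k>3n} 1/k^15 = ∫_{3n}^∞ dx/x^15 − 1/(2·(3n)^15) + O(1/(3n)^16).
(Equivalently this is ζ(15) − Σ_{k≤3n} 1/k^15.)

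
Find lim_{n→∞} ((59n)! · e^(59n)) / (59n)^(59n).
lim = ∞

Stirling: (59n)! ~ sqrt(2π·59n) · (59n/e)^(59n). Hence
  (59n)! · e^(59n) / (59n)^(59n) ~ sqrt(2π·59n) = sqrt(2π·59) · sqrt(n) → ∞.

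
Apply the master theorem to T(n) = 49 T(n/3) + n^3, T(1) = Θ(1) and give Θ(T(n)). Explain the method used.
T(n) = Θ(n^(log_3 49))

Master theorem: compare f(n) = n^3 to n^(log_3 49) where log_3 49 ≈ 3.542. Since 3 < log_3 49, we have f(n) = O(n^(log_3 49 − ε)) for some ε > 0 — Case 1. Hence T(n) = Θ(n^(log_3 49)).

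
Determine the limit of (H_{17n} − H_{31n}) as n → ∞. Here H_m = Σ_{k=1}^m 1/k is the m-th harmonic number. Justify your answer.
lim = ln(17/31)

Euler-Maclaurin gives H_m = ln m + γ + 1/(2m) + O(1/m^2). The γ and O(1/m) terms cancel in the difference:
  H_{17n} − H_{31n} = ln(17n) − ln(31n) + O(1/n) = ln(17/31) + O(1/n).
Hence the limit is ln(17/31).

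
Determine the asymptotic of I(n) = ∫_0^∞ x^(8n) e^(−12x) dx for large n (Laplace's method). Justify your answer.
I(n) ~ (sqrt(2π·8n) / 12) · (8n/(12e))^(8n)

Write the integrand as exp(8n ln x − 12x) and set f(x) = 8n ln x − 12x. Then f'(x) = 8n/x − 12 = 0 at x* = 8n/12, and f''(x*) = −8n/x*^2 = −12^2/(8n). Laplace's method (interior maximum) gives
  I(n) ~ e^(f(x*)) · sqrt(2π / |f''(x*)|)
        = exp(8n ln(8n/12) − 8n) · sqrt(2π · 8n / 12^2)
        = (8n/12)^(8n) e^(−8n) · sqrt(2π·8n) / 12
        = (sqrt(2π·8n) / 12) · (8n/(12e))^(8n).
This matches Γ(8n+1)/12^(8n+1) with Stirling applied to Γ.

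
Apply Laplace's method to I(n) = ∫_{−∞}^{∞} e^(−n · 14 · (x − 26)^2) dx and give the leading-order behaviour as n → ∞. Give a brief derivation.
I(n) = sqrt(π/(14n))

Here φ(x) = 14 · (x − 26)^2 has its unique minimum at x* = 26 with φ(x*) = 0 and φ''(x*) = 28. Laplace's method gives
  I(n) ~ e^(−n φ(x*)) · sqrt(2π / (n · φ''(x*))) = sqrt(2π / (28n)) = sqrt(π/(14n)).
This is exact: substituting u = (x − 26)·sqrt(14n) gives I(n) = (1/sqrt(14n)) ∫_{−∞}^{∞} e^(−u^2) du = sqrt(π/(14n)).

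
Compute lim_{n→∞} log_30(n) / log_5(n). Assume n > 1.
lim = ln(5) / ln(30) = log_30(5)

Change of base: log_30(n) = ln n / ln 30 and log_5(n) = ln n / ln 5. The ratio is (ln n / ln 30) · (ln 5 / ln n) = ln 5 / ln 30, a constant independent of n. So the limit is ln 5 / ln 30 = log_30(5).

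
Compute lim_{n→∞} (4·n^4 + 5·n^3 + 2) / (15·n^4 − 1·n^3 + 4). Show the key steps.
lim = 4/15

For large n the leading n^4 terms dominate both numerator and denominator. Dividing top and bottom by n^4, every other term tends to 0, leaving 4/15.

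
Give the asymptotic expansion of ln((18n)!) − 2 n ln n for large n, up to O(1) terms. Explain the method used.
ln((18n)!) − 2 n ln n = 16 n ln n + 18(ln 18 − 1) n + (1/2) ln(2π·18n) + O(1/n)

Stirling: ln((18n)!) = 18n ln(18n) − 18n + (1/2) ln(2π·18n) + O(1/n).
Expand 18n ln(18n) = 18n (ln n + ln 18) = 18n ln n + 18n ln 18.
Subtract 2n ln n: leading term is (18 − 2) n ln n = 16 n ln n. The next term is 18n ln 18 − 18n = 18(ln 18 − 1) n. Then the (1/2) ln(2π·18n) correction.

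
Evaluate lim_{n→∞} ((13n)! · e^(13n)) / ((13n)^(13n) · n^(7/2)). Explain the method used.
lim = 0

Stirling: (13n)! ~ sqrt(2π·13n) · (13n/e)^(13n). Hence
  (13n)! · e^(13n) / (13n)^(13n) ~ sqrt(2π·13n).
Dividing by n^(7/2): sqrt(2π·13n) / n^(7/2) = sqrt(2π·13) · n^((1−7)/2), so the expression behaves like sqrt(2π·13) · n^((1−7)/2) → 0.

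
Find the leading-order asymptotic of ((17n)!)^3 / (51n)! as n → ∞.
((17n)!)^3/(51n)! ~ ((2π·17n)^(2/2) / sqrt(3)) · 3^(−3·17n)  →  0

Write N = 17n. Stirling: N! ~ sqrt(2π N)(N/e)^N and (3N)! ~ sqrt(2π·3N)·(3N/e)^(3N).
  (N!)^3/(3N)! ~ (2π N)^(3/2) (N/e)^(3N) / [sqrt(2π·3N) (3N/e)^(3N)]
     = (2π N)^(3/2) / sqrt(2π·3N) · (N/(3N))^(3N)
     = (2π N)^((3−1)/2) / sqrt(3) · 3^(−3N).
Since 3^3 > 1, the factor 3^(−3N) decays exponentially, so the ratio → 0. Substituting N = 17n gives the stated form.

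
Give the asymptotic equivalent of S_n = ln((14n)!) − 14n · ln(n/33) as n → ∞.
S_n ~ 14n · (ln 462 − 1) + O(ln n)

Stirling: ln((14n)!) = 14n ln(14n) − 14n + O(ln n).
  S_n = 14n ln(14n) − 14n − 14n ln(n/33) + O(ln n)
      = 14n ln(14n) − 14n ln n + 14n ln 33 − 14n + O(ln n)
      = 14n ln 14 + 14n ln 33 − 14n + O(ln n)
      = 14n (ln 462 − 1) + O(ln n).
Numerically ln(462) − 1 ≈ 5.1356.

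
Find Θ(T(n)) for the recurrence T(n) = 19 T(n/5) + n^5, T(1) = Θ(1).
T(n) = Θ(n^5)

log_5 19 ≈ 1.829. f(n) = n^5 dominates n^(log_5 19) since 5 > 1.829, and the regularity condition a·f(n/b) = 19·(n/5)^5 = (19/3125)·n^5 ≤ c·f(n) holds with c = 19/3125 ≈ 0.00608 < 1. So this is Case 3: T(n) = Θ(f(n)) = Θ(n^5).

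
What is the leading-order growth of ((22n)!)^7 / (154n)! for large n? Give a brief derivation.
((22n)!)^7/(154n)! ~ ((2π·22n)^(6/2) / sqrt(7)) · 7^(−7·22n)  →  0

Write N = 22n. Stirling: N! ~ sqrt(2π N)(N/e)^N and (7N)! ~ sqrt(2π·7N)·(7N/e)^(7N).
  (N!)^7/(7N)! ~ (2π N)^(7/2) (N/e)^(7N) / [sqrt(2π·7N) (7N/e)^(7N)]
     = (2π N)^(7/2) / sqrt(2π·7N) · (N/(7N))^(7N)
     = (2π N)^((7−1)/2) / sqrt(7) · 7^(−7N).
Since 7^7 > 1, the factor 7^(−7N) decays exponentially, so the ratio → 0. Substituting N = 22n gives the stated form.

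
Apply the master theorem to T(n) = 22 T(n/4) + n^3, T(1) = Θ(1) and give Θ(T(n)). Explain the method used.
T(n) = Θ(n^3)

log_4 22 ≈ 2.230. f(n) = n^3 dominates n^(log_4 22) since 3 > 2.230, and the regularity condition a·f(n/b) = 22·(n/4)^3 = (22/64)·n^3 ≤ c·f(n) holds with c = 22/64 ≈ 0.344 < 1. So this is Case 3: T(n) = Θ(f(n)) = Θ(n^3).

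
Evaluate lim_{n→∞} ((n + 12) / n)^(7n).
lim = e^84

Rewrite as (1 + 12/n)^(7n). By the standard limit (1 + x/n)^n → e^x, we have (1 + 12/n)^n → e^12, and raising to the 7th power gives e^84.
More precisely, ln[(1 + 12/n)^(7n)] = 7n · ln(1 + 12/n) = 7n · (12/n + O(1/n^2)) = 84 + O(1/n) → 84.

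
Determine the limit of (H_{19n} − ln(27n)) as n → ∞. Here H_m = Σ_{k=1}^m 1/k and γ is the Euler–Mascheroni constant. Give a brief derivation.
lim = ln(19/27) + γ

By Euler-Maclaurin, H_m = ln m + γ + O(1/m). So
  H_{19n} − ln(27n) = ln(19n) + γ − ln(27n) + O(1/n)
                       = ln(19/27) + γ + O(1/n).
Hence the limit is ln(19/27) + γ.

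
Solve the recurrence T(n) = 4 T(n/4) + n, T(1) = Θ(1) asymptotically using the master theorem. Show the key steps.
T(n) = Θ(n log n)

log_4 4 = 1, and f(n) = n = Θ(n^(log_4 4)). This is Case 2 of the master theorem: T(n) = Θ(f(n) · log n) = Θ(n log n).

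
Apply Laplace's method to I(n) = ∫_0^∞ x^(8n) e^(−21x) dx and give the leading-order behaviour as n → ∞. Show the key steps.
I(n) ~ (sqrt(2π·8n) / 21) · (8n/(21e))^(8n)

Write the integrand as exp(8n ln x − 21x) and set f(x) = 8n ln x − 21x. Then f'(x) = 8n/x − 21 = 0 at x* = 8n/21, and f''(x*) = −8n/x*^2 = −21^2/(8n). Laplace's method (interior maximum) gives
  I(n) ~ e^(f(x*)) · sqrt(2π / |f''(x*)|)
        = exp(8n ln(8n/21) − 8n) · sqrt(2π · 8n / 21^2)
        = (8n/21)^(8n) e^(−8n) · sqrt(2π·8n) / 21
        = (sqrt(2π·8n) / 21) · (8n/(21e))^(8n).
This matches Γ(8n+1)/21^(8n+1) with Stirling applied to Γ.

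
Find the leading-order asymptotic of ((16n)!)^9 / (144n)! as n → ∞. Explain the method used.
((16n)!)^9/(144n)! ~ ((2π·16n)^(8/2) / 3) · 9^(−9·16n)  →  0

Write N = 16n. Stirling: N! ~ sqrt(2π N)(N/e)^N and (9N)! ~ sqrt(2π·9N)·(9N/e)^(9N).
  (N!)^9/(9N)! ~ (2π N)^(9/2) (N/e)^(9N) / [sqrt(2π·9N) (9N/e)^(9N)]
     = (2π N)^(9/2) / sqrt(2π·9N) · (N/(9N))^(9N)
     = (2π N)^((9−1)/2) / 3 · 9^(−9N).
Since 9^9 > 1, the factor 9^(−9N) decays exponentially, so the ratio → 0. Substituting N = 16n gives the stated form.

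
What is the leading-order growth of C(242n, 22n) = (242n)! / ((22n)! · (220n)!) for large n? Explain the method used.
C(242n, 22n) ~ (285311670611/10000000000)^(22n) · sqrt(11/(20π·22n))

Write N = 22n. Apply Stirling to each factorial:
  (11N)! ~ sqrt(2π·11N) · (11N/e)^(11N),
  N! ~ sqrt(2π N) · (N/e)^N,
  (10N)! ~ sqrt(2π·10N) · (10N/e)^(10N).
The exponential factors combine to (11N)^(11N) / (N^N · (10N)^(10N)) = 11^(11N)/10^(10N) = (11^11/10^10)^N = (285311670611/10000000000)^N.
The square-root prefactors combine to sqrt(2π·11N) / (sqrt(2π N)·sqrt(2π·10N)) = sqrt(11 / (2π·10·N)) = sqrt(11/(20π·22n)).
Substituting N = 22n: C(242n, 22n) ~ (285311670611/10000000000)^(22n) · sqrt(11/(20π·22n)).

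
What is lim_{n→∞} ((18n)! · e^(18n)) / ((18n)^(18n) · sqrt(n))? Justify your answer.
lim = sqrt(2π·18)

Stirling: (18n)! ~ sqrt(2π·18n) · (18n/e)^(18n). Hence
  (18n)! · e^(18n) / (18n)^(18n) ~ sqrt(2π·18n).
Dividing by sqrt(n): sqrt(2π·18n) / sqrt(n) = sqrt(2π·18) · n^((1−1)/2), so the limit is sqrt(2π·18).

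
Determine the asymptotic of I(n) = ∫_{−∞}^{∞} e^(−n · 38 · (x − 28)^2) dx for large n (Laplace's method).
I(n) = sqrt(π/(38n))

Here φ(x) = 38 · (x − 28)^2 has its unique minimum at x* = 28 with φ(x*) = 0 and φ''(x*) = 76. Laplace's method gives
  I(n) ~ e^(−n φ(x*)) · sqrt(2π / (n · φ''(x*))) = sqrt(2π / (76n)) = sqrt(π/(38n)).
This is exact: substituting u = (x − 28)·sqrt(38n) gives I(n) = (1/sqrt(38n)) ∫_{−∞}^{∞} e^(−u^2) du = sqrt(π/(38n)).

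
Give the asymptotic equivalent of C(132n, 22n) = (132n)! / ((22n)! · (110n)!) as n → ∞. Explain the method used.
C(132n, 22n) ~ (46656/3125)^(22n) · sqrt(3/(5π·22n))

Write N = 22n. Apply Stirling to each factorial:
  (6N)! ~ sqrt(2π·6N) · (6N/e)^(6N),
  N! ~ sqrt(2π N) · (N/e)^N,
  (5N)! ~ sqrt(2π·5N) · (5N/e)^(5N).
The exponential factors combine to (6N)^(6N) / (N^N · (5N)^(5N)) = 6^(6N)/5^(5N) = (6^6/5^5)^N = (46656/3125)^N.
The square-root prefactors combine to sqrt(2π·6N) / (sqrt(2π N)·sqrt(2π·5N)) = sqrt(6 / (2π·5·N)) = sqrt(3/(5π·22n)).
Substituting N = 22n: C(132n, 22n) ~ (46656/3125)^(22n) · sqrt(3/(5π·22n)).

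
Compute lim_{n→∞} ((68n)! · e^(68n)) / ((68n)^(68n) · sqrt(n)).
lim = sqrt(2π·68)

Stirling: (68n)! ~ sqrt(2π·68n) · (68n/e)^(68n). Hence
  (68n)! · e^(68n) / (68n)^(68n) ~ sqrt(2π·68n).
Dividing by sqrt(n): sqrt(2π·68n) / sqrt(n) = sqrt(2π·68) · n^((1−1)/2), so the limit is sqrt(2π·68).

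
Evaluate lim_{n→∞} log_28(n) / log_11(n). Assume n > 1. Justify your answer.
lim = ln(11) / ln(28) = log_28(11)

Change of base: log_28(n) = ln n / ln 28 and log_11(n) = ln n / ln 11. The ratio is (ln n / ln 28) · (ln 11 / ln n) = ln 11 / ln 28, a constant independent of n. So the limit is ln 11 / ln 28 = log_28(11).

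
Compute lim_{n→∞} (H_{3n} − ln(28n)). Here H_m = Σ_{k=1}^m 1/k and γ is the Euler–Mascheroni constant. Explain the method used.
lim = ln(3/28) + γ

By Euler-Maclaurin, H_m = ln m + γ + O(1/m). So
  H_{3n} − ln(28n) = ln(3n) + γ − ln(28n) + O(1/n)
                       = ln(3/28) + γ + O(1/n).
Hence the limit is ln(3/28) + γ.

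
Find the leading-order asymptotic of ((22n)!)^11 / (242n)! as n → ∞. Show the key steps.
((22n)!)^11/(242n)! ~ ((2π·22n)^(10/2) / sqrt(11)) · 11^(−11·22n)  →  0

Write N = 22n. Stirling: N! ~ sqrt(2π N)(N/e)^N and (11N)! ~ sqrt(2π·11N)·(11N/e)^(11N).
  (N!)^11/(11N)! ~ (2π N)^(11/2) (N/e)^(11N) / [sqrt(2π·11N) (11N/e)^(11N)]
     = (2π N)^(11/2) / sqrt(2π·11N) · (N/(11N))^(11N)
     = (2π N)^((11−1)/2) / sqrt(11) · 11^(−11N).
Since 11^11 > 1, the factor 11^(−11N) decays exponentially, so the ratio → 0. Substituting N = 22n gives the stated form.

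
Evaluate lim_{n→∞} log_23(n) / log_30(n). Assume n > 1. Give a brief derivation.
lim = ln(30) / ln(23) = log_23(30)

Change of base: log_23(n) = ln n / ln 23 and log_30(n) = ln n / ln 30. The ratio is (ln n / ln 23) · (ln 30 / ln n) = ln 30 / ln 23, a constant independent of n. So the limit is ln 30 / ln 23 = log_23(30).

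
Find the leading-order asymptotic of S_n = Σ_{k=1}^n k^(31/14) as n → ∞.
S_n ~ (14/45) · n^(45/14)

Integral comparison: Σ_{k=1}^n k^(31/14) = ∫_0^n x^(31/14) dx + O(n^(31/14)). The integral is n^(1 + 31/14) / (1 + 31/14) = n^((31+14)/14) / ((31+14)/14) = (14/45) · n^(45/14).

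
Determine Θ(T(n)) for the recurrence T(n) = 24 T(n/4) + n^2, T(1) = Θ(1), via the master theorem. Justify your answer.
T(n) = Θ(n^(log_4 24))

Master theorem: compare f(n) = n^2 to n^(log_4 24) where log_4 24 ≈ 2.292. Since 2 < log_4 24, we have f(n) = O(n^(log_4 24 − ε)) for some ε > 0 — Case 1. Hence T(n) = Θ(n^(log_4 24)).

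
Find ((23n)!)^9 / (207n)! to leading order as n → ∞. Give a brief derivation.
((23n)!)^9/(207n)! ~ ((2π·23n)^(8/2) / 3) · 9^(−9·23n)  →  0

Write N = 23n. Stirling: N! ~ sqrt(2π N)(N/e)^N and (9N)! ~ sqrt(2π·9N)·(9N/e)^(9N).
  (N!)^9/(9N)! ~ (2π N)^(9/2) (N/e)^(9N) / [sqrt(2π·9N) (9N/e)^(9N)]
     = (2π N)^(9/2) / sqrt(2π·9N) · (N/(9N))^(9N)
     = (2π N)^((9−1)/2) / 3 · 9^(−9N).
Since 9^9 > 1, the factor 9^(−9N) decays exponentially, so the ratio → 0. Substituting N = 23n gives the stated form.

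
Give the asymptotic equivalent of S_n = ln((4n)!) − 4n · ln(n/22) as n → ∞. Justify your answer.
S_n ~ 4n · (ln 88 − 1) + O(ln n)

Stirling: ln((4n)!) = 4n ln(4n) − 4n + O(ln n).
  S_n = 4n ln(4n) − 4n − 4n ln(n/22) + O(ln n)
      = 4n ln(4n) − 4n ln n + 4n ln 22 − 4n + O(ln n)
      = 4n ln 4 + 4n ln 22 − 4n + O(ln n)
      = 4n (ln 88 − 1) + O(ln n).
Numerically ln(88) − 1 ≈ 3.4773.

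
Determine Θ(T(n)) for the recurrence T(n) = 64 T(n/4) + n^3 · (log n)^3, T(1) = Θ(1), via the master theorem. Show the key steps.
T(n) = Θ(n^3 · (log n)^4)

Here log_4 64 = 3 and f(n) = n^3 · (log n)^3 = Θ(n^(log_4 64) · (log n)^3). This is the extended Case 2 of the master theorem (f matches the critical exponent up to log factors), giving T(n) = Θ(n^(log_4 64) · (log n)^(3+1)) = Θ(n^3 · (log n)^4).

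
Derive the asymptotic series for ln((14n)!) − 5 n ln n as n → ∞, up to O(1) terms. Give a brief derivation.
ln((14n)!) − 5 n ln n = 9 n ln n + 14(ln 14 − 1) n + (1/2) ln(2π·14n) + O(1/n)

Stirling: ln((14n)!) = 14n ln(14n) − 14n + (1/2) ln(2π·14n) + O(1/n).
Expand 14n ln(14n) = 14n (ln n + ln 14) = 14n ln n + 14n ln 14.
Subtract 5n ln n: leading term is (14 − 5) n ln n = 9 n ln n. The next term is 14n ln 14 − 14n = 14(ln 14 − 1) n. Then the (1/2) ln(2π·14n) correction.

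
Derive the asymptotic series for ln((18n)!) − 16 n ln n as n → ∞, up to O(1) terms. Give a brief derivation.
ln((18n)!) − 16 n ln n = 2 n ln n + 18(ln 18 − 1) n + (1/2) ln(2π·18n) + O(1/n)

Stirling: ln((18n)!) = 18n ln(18n) − 18n + (1/2) ln(2π·18n) + O(1/n).
Expand 18n ln(18n) = 18n (ln n + ln 18) = 18n ln n + 18n ln 18.
Subtract 16n ln n: leading term is (18 − 16) n ln n = 2 n ln n. The next term is 18n ln 18 − 18n = 18(ln 18 − 1) n. Then the (1/2) ln(2π·18n) correction.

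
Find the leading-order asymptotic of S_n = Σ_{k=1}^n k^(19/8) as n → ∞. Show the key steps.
S_n ~ (8/27) · n^(27/8)

Integral comparison: Σ_{k=1}^n k^(19/8) = ∫_0^n x^(19/8) dx + O(n^(19/8)). The integral is n^(1 + 19/8) / (1 + 19/8) = n^((19+8)/8) / ((19+8)/8) = (8/27) · n^(27/8).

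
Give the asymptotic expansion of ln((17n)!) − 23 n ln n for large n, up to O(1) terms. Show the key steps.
ln((17n)!) − 23 n ln n = −6 n ln n + 17(ln 17 − 1) n + (1/2) ln(2π·17n) + O(1/n)

Stirling: ln((17n)!) = 17n ln(17n) − 17n + (1/2) ln(2π·17n) + O(1/n).
Expand 17n ln(17n) = 17n (ln n + ln 17) = 17n ln n + 17n ln 17.
Subtract 23n ln n: leading term is (17 − 23) n ln n = −6 n ln n. The next term is 17n ln 17 − 17n = 17(ln 17 − 1) n. Then the (1/2) ln(2π·17n) correction.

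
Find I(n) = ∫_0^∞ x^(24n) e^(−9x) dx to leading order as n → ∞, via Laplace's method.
I(n) ~ (sqrt(2π·24n) / 9) · (24n/(9e))^(24n)

Write the integrand as exp(24n ln x − 9x) and set f(x) = 24n ln x − 9x. Then f'(x) = 24n/x − 9 = 0 at x* = 24n/9, and f''(x*) = −24n/x*^2 = −9^2/(24n). Laplace's method (interior maximum) gives
  I(n) ~ e^(f(x*)) · sqrt(2π / |f''(x*)|)
        = exp(24n ln(24n/9) − 24n) · sqrt(2π · 24n / 9^2)
        = (24n/9)^(24n) e^(−24n) · sqrt(2π·24n) / 9
        = (sqrt(2π·24n) / 9) · (24n/(9e))^(24n).
This matches Γ(24n+1)/9^(24n+1) with Stirling applied to Γ.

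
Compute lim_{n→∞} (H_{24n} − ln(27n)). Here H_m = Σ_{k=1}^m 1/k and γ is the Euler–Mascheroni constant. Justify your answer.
lim = ln(8/9) + γ

By Euler-Maclaurin, H_m = ln m + γ + O(1/m). So
  H_{24n} − ln(27n) = ln(24n) + γ − ln(27n) + O(1/n)
                       = ln(24/27) + γ + O(1/n).
Hence the limit is ln(24/27) + γ (= ln(8/9)).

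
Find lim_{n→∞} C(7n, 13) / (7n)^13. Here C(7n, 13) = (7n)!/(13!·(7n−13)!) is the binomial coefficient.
lim = 1/13! = 1/6227020800

With N = 7n → ∞: C(N, 13) / N^13 = [N(N−1)…(N−12)] / (13! · N^13) = (1/13!) · 1 · (1 − 1/(7n)) · … · (1 − 12/(7n)). Each factor → 1 as N → ∞, so the limit is 1/13! = 1/6227020800.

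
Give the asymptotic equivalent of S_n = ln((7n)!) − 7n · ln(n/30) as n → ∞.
S_n ~ 7n · (ln 210 − 1) + O(ln n)

Stirling: ln((7n)!) = 7n ln(7n) − 7n + O(ln n).
  S_n = 7n ln(7n) − 7n − 7n ln(n/30) + O(ln n)
      = 7n ln(7n) − 7n ln n + 7n ln 30 − 7n + O(ln n)
      = 7n ln 7 + 7n ln 30 − 7n + O(ln n)
      = 7n (ln 210 − 1) + O(ln n).
Numerically ln(210) − 1 ≈ 4.3471.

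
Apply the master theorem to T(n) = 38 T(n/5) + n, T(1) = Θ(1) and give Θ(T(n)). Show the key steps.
T(n) = Θ(n^(log_5 38))

Master theorem: compare f(n) = n to n^(log_5 38) where log_5 38 ≈ 2.260. Since 1 < log_5 38, we have f(n) = O(n^(log_5 38 − ε)) for some ε > 0 — Case 1. Hence T(n) = Θ(n^(log_5 38)).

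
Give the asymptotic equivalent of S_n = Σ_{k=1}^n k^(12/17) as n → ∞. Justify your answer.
S_n ~ (17/29) · n^(29/17)

Integral comparison: Σ_{k=1}^n k^(12/17) = ∫_0^n x^(12/17) dx + O(n^(12/17)). The integral is n^(1 + 12/17) / (1 + 12/17) = n^((12+17)/17) / ((12+17)/17) = (17/29) · n^(29/17).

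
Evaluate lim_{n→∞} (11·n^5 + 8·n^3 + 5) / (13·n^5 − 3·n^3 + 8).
lim = 11/13

For large n the leading n^5 terms dominate both numerator and denominator. Dividing top and bottom by n^5, every other term tends to 0, leaving 11/13.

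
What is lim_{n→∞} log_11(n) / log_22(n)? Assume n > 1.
lim = ln(22) / ln(11) = log_11(22)

Change of base: log_11(n) = ln n / ln 11 and log_22(n) = ln n / ln 22. The ratio is (ln n / ln 11) · (ln 22 / ln n) = ln 22 / ln 11, a constant independent of n. So the limit is ln 22 / ln 11 = log_11(22).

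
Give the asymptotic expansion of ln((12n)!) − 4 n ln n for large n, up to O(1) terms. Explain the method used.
ln((12n)!) − 4 n ln n = 8 n ln n + 12(ln 12 − 1) n + (1/2) ln(2π·12n) + O(1/n)

Stirling: ln((12n)!) = 12n ln(12n) − 12n + (1/2) ln(2π·12n) + O(1/n).
Expand 12n ln(12n) = 12n (ln n + ln 12) = 12n ln n + 12n ln 12.
Subtract 4n ln n: leading term is (12 − 4) n ln n = 8 n ln n. The next term is 12n ln 12 − 12n = 12(ln 12 − 1) n. Then the (1/2) ln(2π·12n) correction.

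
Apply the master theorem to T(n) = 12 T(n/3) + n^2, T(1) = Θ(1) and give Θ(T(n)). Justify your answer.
T(n) = Θ(n^(log_3 12))

Master theorem: compare f(n) = n^2 to n^(log_3 12) where log_3 12 ≈ 2.262. Since 2 < log_3 12, we have f(n) = O(n^(log_3 12 − ε)) for some ε > 0 — Case 1. Hence T(n) = Θ(n^(log_3 12)).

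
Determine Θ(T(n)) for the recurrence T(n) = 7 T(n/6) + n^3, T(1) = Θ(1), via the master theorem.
T(n) = Θ(n^3)

log_6 7 ≈ 1.086. f(n) = n^3 dominates n^(log_6 7) since 3 > 1.086, and the regularity condition a·f(n/b) = 7·(n/6)^3 = (7/216)·n^3 ≤ c·f(n) holds with c = 7/216 ≈ 0.0324 < 1. So this is Case 3: T(n) = Θ(f(n)) = Θ(n^3).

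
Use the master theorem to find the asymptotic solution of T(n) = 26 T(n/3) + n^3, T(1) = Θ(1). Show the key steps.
T(n) = Θ(n^3)

log_3 26 ≈ 2.966. f(n) = n^3 dominates n^(log_3 26) since 3 > 2.966, and the regularity condition a·f(n/b) = 26·(n/3)^3 = (26/27)·n^3 ≤ c·f(n) holds with c = 26/27 ≈ 0.963 < 1. So this is Case 3: T(n) = Θ(f(n)) = Θ(n^3).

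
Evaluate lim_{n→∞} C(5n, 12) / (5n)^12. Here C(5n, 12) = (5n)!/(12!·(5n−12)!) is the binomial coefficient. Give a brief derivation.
lim = 1/12! = 1/479001600

With N = 5n → ∞: C(N, 12) / N^12 = [N(N−1)…(N−11)] / (12! · N^12) = (1/12!) · 1 · (1 − 1/(5n)) · … · (1 − 11/(5n)). Each factor → 1 as N → ∞, so the limit is 1/12! = 1/479001600.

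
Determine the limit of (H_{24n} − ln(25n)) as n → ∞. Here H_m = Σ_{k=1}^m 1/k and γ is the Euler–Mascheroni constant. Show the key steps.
lim = ln(24/25) + γ

By Euler-Maclaurin, H_m = ln m + γ + O(1/m). So
  H_{24n} − ln(25n) = ln(24n) + γ − ln(25n) + O(1/n)
                       = ln(24/25) + γ + O(1/n).
Hence the limit is ln(24/25) + γ.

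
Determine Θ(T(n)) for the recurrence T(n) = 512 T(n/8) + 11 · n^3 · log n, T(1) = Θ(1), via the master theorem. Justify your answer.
T(n) = Θ(n^3 · (log n)^2)

Here log_8 512 = 3 and f(n) = 11 · n^3 · log n = Θ(n^(log_8 512) · (log n)^1). This is the extended Case 2 of the master theorem (f matches the critical exponent up to log factors), giving T(n) = Θ(n^(log_8 512) · (log n)^(1+1)) = Θ(n^3 · (log n)^2).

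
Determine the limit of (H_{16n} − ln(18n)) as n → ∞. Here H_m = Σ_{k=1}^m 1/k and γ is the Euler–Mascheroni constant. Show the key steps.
lim = ln(8/9) + γ

By Euler-Maclaurin, H_m = ln m + γ + O(1/m). So
  H_{16n} − ln(18n) = ln(16n) + γ − ln(18n) + O(1/n)
                       = ln(16/18) + γ + O(1/n).
Hence the limit is ln(16/18) + γ (= ln(8/9)).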